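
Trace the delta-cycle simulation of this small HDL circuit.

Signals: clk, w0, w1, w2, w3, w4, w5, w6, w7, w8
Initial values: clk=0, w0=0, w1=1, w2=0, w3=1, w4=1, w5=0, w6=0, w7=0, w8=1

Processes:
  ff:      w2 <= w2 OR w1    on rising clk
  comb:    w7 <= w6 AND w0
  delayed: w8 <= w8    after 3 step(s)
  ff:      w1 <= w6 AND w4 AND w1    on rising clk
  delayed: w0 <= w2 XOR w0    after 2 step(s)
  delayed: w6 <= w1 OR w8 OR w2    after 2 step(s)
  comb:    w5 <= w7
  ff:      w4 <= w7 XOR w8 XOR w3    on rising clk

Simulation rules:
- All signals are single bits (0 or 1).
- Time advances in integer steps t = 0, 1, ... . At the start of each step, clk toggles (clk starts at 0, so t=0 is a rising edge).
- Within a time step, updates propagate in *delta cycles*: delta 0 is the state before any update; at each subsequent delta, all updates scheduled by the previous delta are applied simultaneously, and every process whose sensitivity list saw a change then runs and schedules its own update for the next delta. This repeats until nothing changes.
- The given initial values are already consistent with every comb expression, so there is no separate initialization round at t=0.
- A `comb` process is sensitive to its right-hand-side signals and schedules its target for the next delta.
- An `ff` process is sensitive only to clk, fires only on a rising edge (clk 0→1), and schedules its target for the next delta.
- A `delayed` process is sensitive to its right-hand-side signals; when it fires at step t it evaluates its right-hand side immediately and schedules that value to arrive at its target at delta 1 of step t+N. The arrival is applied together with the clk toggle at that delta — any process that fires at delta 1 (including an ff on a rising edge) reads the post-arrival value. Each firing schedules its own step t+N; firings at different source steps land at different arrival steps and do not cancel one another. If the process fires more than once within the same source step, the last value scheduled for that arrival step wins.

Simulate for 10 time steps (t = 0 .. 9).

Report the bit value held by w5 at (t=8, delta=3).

t0.Δ0 w0=0 w4=1 w6=0 w3=1 w5=0 w7=0 w8=1 clk=0 w1=1 w2=0
t0.Δ1 w0=0 w4=1 w6=0 w3=1 w5=0 w7=0 w8=1 clk=1 w1=1 w2=0
t0.Δ2 w0=0 w4=0 w6=0 w3=1 w5=0 w7=0 w8=1 clk=1 w1=0 w2=1
t1.Δ0 w0=0 w4=0 w6=0 w3=1 w5=0 w7=0 w8=1 clk=1 w1=0 w2=1
t1.Δ1 w0=0 w4=0 w6=0 w3=1 w5=0 w7=0 w8=1 clk=0 w1=0 w2=1
t2.Δ0 w0=0 w4=0 w6=0 w3=1 w5=0 w7=0 w8=1 clk=0 w1=0 w2=1
t2.Δ1 w0=1 w4=0 w6=1 w3=1 w5=0 w7=0 w8=1 clk=1 w1=0 w2=1
t2.Δ2 w0=1 w4=0 w6=1 w3=1 w5=0 w7=1 w8=1 clk=1 w1=0 w2=1
t2.Δ3 w0=1 w4=0 w6=1 w3=1 w5=1 w7=1 w8=1 clk=1 w1=0 w2=1
t3.Δ0 w0=1 w4=0 w6=1 w3=1 w5=1 w7=1 w8=1 clk=1 w1=0 w2=1
t3.Δ1 w0=1 w4=0 w6=1 w3=1 w5=1 w7=1 w8=1 clk=0 w1=0 w2=1
t4.Δ0 w0=1 w4=0 w6=1 w3=1 w5=1 w7=1 w8=1 clk=0 w1=0 w2=1
t4.Δ1 w0=0 w4=0 w6=1 w3=1 w5=1 w7=1 w8=1 clk=1 w1=0 w2=1
t4.Δ2 w0=0 w4=1 w6=1 w3=1 w5=1 w7=0 w8=1 clk=1 w1=0 w2=1
t4.Δ3 w0=0 w4=1 w6=1 w3=1 w5=0 w7=0 w8=1 clk=1 w1=0 w2=1
t5.Δ0 w0=0 w4=1 w6=1 w3=1 w5=0 w7=0 w8=1 clk=1 w1=0 w2=1
t5.Δ1 w0=0 w4=1 w6=1 w3=1 w5=0 w7=0 w8=1 clk=0 w1=0 w2=1
t6.Δ0 w0=0 w4=1 w6=1 w3=1 w5=0 w7=0 w8=1 clk=0 w1=0 w2=1
t6.Δ1 w0=1 w4=1 w6=1 w3=1 w5=0 w7=0 w8=1 clk=1 w1=0 w2=1
t6.Δ2 w0=1 w4=0 w6=1 w3=1 w5=0 w7=1 w8=1 clk=1 w1=0 w2=1
t6.Δ3 w0=1 w4=0 w6=1 w3=1 w5=1 w7=1 w8=1 clk=1 w1=0 w2=1
t7.Δ0 w0=1 w4=0 w6=1 w3=1 w5=1 w7=1 w8=1 clk=1 w1=0 w2=1
t7.Δ1 w0=1 w4=0 w6=1 w3=1 w5=1 w7=1 w8=1 clk=0 w1=0 w2=1
t8.Δ0 w0=1 w4=0 w6=1 w3=1 w5=1 w7=1 w8=1 clk=0 w1=0 w2=1
t8.Δ1 w0=0 w4=0 w6=1 w3=1 w5=1 w7=1 w8=1 clk=1 w1=0 w2=1
t8.Δ2 w0=0 w4=1 w6=1 w3=1 w5=1 w7=0 w8=1 clk=1 w1=0 w2=1
t8.Δ3 w0=0 w4=1 w6=1 w3=1 w5=0 w7=0 w8=1 clk=1 w1=0 w2=1
t9.Δ0 w0=0 w4=1 w6=1 w3=1 w5=0 w7=0 w8=1 clk=1 w1=0 w2=1
t9.Δ1 w0=0 w4=1 w6=1 w3=1 w5=0 w7=0 w8=1 clk=0 w1=0 w2=1

0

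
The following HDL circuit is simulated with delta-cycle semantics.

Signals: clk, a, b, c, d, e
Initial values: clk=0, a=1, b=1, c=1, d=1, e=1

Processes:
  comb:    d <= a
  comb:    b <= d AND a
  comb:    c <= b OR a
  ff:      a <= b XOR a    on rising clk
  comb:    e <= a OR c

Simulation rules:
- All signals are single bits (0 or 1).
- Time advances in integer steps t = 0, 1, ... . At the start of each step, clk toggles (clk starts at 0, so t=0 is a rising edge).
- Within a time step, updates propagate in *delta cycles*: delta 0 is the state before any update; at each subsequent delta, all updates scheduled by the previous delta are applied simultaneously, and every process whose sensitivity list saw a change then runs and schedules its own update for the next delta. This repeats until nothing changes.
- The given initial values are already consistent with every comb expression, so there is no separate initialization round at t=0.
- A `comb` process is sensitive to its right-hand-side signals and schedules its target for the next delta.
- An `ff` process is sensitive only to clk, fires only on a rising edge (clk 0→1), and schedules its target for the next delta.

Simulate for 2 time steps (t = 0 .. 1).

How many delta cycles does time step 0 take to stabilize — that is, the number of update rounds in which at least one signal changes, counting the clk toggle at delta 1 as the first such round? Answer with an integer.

5

t=0 Δ0: c=1 b=1 d=1 e=1 clk=0 a=1
  Δ1: clk:0→1
  Δ2: a:1→0
  Δ3: b:1→0, d:1→0
  Δ4: c:1→0
  Δ5: e:1→0
  (5Δ to stable)
t=1 Δ0: c=0 b=0 d=0 e=0 clk=1 a=0
  Δ1: clk:1→0
  (1Δ to stable)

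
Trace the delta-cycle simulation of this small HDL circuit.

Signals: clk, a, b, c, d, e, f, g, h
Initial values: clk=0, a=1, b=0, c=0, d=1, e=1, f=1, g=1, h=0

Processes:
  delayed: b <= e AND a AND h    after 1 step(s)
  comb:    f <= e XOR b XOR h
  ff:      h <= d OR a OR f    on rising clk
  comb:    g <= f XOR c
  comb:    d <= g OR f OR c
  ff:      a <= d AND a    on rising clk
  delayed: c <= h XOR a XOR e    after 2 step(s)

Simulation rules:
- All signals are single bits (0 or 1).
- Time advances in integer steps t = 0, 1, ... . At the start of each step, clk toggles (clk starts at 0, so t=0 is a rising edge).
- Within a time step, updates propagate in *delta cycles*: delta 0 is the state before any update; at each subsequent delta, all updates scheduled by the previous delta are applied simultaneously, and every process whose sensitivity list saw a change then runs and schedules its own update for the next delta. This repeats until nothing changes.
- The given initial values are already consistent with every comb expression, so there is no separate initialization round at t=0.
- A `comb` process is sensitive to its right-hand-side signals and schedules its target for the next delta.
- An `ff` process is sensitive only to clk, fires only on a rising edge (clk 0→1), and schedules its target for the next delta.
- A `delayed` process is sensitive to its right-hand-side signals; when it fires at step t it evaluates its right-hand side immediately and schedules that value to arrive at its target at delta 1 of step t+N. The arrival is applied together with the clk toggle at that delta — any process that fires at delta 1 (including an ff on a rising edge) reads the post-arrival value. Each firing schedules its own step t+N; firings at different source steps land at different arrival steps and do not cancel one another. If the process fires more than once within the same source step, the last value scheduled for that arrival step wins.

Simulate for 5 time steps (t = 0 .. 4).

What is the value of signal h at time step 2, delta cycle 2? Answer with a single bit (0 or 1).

1

[bits: b,c,h,d,a,g,e,f,clk]
t=0: Δ0=000111110 Δ1=000111111 Δ2=001111111 Δ3=001111101 Δ4=001110101 Δ5=001010101 | 5Δ
t=1: Δ0=001010101 Δ1=101010100 Δ2=101010110 Δ3=101111110 | 3Δ
t=2: Δ0=101111110 Δ1=111111111 Δ2=111110111 | 2Δ
t=3: Δ0=111110111 Δ1=111110110 | 1Δ
t=4: Δ0=111110110 Δ1=111110111 | 1Δ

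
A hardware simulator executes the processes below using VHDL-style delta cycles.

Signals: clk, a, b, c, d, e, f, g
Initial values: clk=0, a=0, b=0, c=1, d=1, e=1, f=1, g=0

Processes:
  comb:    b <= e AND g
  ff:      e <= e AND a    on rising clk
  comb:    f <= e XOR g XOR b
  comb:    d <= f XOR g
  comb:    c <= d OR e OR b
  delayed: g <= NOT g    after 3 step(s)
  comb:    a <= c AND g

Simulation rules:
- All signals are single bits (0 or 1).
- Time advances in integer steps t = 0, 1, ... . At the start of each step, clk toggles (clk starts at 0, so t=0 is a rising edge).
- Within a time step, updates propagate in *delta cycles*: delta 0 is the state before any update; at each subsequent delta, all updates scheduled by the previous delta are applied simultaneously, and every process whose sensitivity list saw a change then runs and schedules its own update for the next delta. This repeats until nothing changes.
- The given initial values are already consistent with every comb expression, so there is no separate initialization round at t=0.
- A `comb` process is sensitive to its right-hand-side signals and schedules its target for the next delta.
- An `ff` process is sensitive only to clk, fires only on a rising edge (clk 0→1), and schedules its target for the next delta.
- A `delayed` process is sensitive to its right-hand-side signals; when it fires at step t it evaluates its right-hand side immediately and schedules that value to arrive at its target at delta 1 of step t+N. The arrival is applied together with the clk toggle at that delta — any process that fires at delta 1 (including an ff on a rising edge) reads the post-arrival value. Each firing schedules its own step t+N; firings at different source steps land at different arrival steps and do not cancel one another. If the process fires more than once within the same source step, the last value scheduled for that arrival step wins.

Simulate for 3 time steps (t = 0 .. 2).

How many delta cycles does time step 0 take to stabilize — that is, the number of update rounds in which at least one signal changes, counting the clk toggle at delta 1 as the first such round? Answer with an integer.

t=0 Δ0: c=1 d=1 g=0 clk=0 e=1 a=0 f=1 b=0
  Δ1: clk:0→1
  Δ2: e:1→0
  Δ3: f:1→0
  Δ4: d:1→0
  Δ5: c:1→0
  (5Δ to stable)
t=1 Δ0: c=0 d=0 g=0 clk=1 e=0 a=0 f=0 b=0
  Δ1: clk:1→0
  (1Δ to stable)
t=2 Δ0: c=0 d=0 g=0 clk=0 e=0 a=0 f=0 b=0
  Δ1: clk:0→1
  (1Δ to stable)

5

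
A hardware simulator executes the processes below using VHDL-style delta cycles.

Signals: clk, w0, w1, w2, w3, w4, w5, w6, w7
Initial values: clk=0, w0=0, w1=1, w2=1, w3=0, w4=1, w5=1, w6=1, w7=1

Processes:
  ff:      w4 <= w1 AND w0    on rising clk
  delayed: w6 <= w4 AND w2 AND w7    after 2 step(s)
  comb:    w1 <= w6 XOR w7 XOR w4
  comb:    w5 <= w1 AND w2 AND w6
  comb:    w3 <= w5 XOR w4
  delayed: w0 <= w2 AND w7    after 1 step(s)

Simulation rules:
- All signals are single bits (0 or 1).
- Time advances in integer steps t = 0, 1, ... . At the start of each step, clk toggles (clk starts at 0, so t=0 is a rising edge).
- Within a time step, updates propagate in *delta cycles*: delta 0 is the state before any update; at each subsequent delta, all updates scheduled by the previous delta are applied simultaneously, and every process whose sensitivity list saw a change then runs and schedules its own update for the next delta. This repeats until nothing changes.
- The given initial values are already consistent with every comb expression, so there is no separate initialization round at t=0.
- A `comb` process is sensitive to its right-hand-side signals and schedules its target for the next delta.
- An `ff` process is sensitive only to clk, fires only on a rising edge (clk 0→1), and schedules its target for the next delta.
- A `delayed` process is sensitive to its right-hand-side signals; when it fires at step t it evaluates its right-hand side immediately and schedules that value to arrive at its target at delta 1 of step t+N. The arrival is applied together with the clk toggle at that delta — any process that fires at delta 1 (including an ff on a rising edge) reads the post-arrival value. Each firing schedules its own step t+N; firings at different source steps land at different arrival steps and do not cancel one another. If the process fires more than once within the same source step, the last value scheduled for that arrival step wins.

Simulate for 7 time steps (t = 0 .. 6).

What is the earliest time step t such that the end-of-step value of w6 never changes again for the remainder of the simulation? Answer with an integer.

t0.Δ0 w4=1 clk=0 w3=0 w7=1 w6=1 w0=0 w5=1 w2=1 w1=1
t0.Δ1 w4=1 clk=1 w3=0 w7=1 w6=1 w0=0 w5=1 w2=1 w1=1
t0.Δ2 w4=0 clk=1 w3=0 w7=1 w6=1 w0=0 w5=1 w2=1 w1=1
t0.Δ3 w4=0 clk=1 w3=1 w7=1 w6=1 w0=0 w5=1 w2=1 w1=0
t0.Δ4 w4=0 clk=1 w3=1 w7=1 w6=1 w0=0 w5=0 w2=1 w1=0
t0.Δ5 w4=0 clk=1 w3=0 w7=1 w6=1 w0=0 w5=0 w2=1 w1=0
t1.Δ0 w4=0 clk=1 w3=0 w7=1 w6=1 w0=0 w5=0 w2=1 w1=0
t1.Δ1 w4=0 clk=0 w3=0 w7=1 w6=1 w0=0 w5=0 w2=1 w1=0
t2.Δ0 w4=0 clk=0 w3=0 w7=1 w6=1 w0=0 w5=0 w2=1 w1=0
t2.Δ1 w4=0 clk=1 w3=0 w7=1 w6=0 w0=0 w5=0 w2=1 w1=0
t2.Δ2 w4=0 clk=1 w3=0 w7=1 w6=0 w0=0 w5=0 w2=1 w1=1
t3.Δ0 w4=0 clk=1 w3=0 w7=1 w6=0 w0=0 w5=0 w2=1 w1=1
t3.Δ1 w4=0 clk=0 w3=0 w7=1 w6=0 w0=0 w5=0 w2=1 w1=1
t4.Δ0 w4=0 clk=0 w3=0 w7=1 w6=0 w0=0 w5=0 w2=1 w1=1
t4.Δ1 w4=0 clk=1 w3=0 w7=1 w6=0 w0=0 w5=0 w2=1 w1=1
t5.Δ0 w4=0 clk=1 w3=0 w7=1 w6=0 w0=0 w5=0 w2=1 w1=1
t5.Δ1 w4=0 clk=0 w3=0 w7=1 w6=0 w0=0 w5=0 w2=1 w1=1
t6.Δ0 w4=0 clk=0 w3=0 w7=1 w6=0 w0=0 w5=0 w2=1 w1=1
t6.Δ1 w4=0 clk=1 w3=0 w7=1 w6=0 w0=0 w5=0 w2=1 w1=1

2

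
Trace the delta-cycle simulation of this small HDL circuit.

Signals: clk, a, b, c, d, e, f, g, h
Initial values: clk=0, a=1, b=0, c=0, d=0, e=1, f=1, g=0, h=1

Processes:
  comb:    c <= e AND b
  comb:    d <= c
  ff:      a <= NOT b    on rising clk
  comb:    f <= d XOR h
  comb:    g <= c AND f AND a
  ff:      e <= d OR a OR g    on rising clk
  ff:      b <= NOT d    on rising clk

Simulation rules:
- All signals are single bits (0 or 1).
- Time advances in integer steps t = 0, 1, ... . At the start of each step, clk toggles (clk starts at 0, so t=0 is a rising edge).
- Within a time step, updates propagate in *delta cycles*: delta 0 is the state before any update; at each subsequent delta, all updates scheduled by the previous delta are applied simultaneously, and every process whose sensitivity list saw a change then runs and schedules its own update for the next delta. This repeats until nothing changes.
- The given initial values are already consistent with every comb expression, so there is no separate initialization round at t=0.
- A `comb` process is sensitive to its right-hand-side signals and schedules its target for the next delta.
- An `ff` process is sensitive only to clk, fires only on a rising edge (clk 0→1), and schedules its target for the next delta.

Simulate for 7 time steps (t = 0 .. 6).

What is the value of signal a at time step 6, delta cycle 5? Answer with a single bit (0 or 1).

0

t=0 Δ0: clk=0 g=0 b=0 d=0 h=1 f=1 a=1 e=1 c=0
  Δ1: clk:0→1
  Δ2: b:0→1
  Δ3: c:0→1
  Δ4: g:0→1, d:0→1
  Δ5: f:1→0
  Δ6: g:1→0
  (6Δ to stable)
t=1 Δ0: clk=1 g=0 b=1 d=1 h=1 f=0 a=1 e=1 c=1
  Δ1: clk:1→0
  (1Δ to stable)
t=2 Δ0: clk=0 g=0 b=1 d=1 h=1 f=0 a=1 e=1 c=1
  Δ1: clk:0→1
  Δ2: b:1→0, a:1→0
  Δ3: c:1→0
  Δ4: d:1→0
  Δ5: f:0→1
  (5Δ to stable)
t=3 Δ0: clk=1 g=0 b=0 d=0 h=1 f=1 a=0 e=1 c=0
  Δ1: clk:1→0
  (1Δ to stable)
t=4 Δ0: clk=0 g=0 b=0 d=0 h=1 f=1 a=0 e=1 c=0
  Δ1: clk:0→1
  Δ2: b:0→1, a:0→1, e:1→0
  (2Δ to stable)
t=5 Δ0: clk=1 g=0 b=1 d=0 h=1 f=1 a=1 e=0 c=0
  Δ1: clk:1→0
  (1Δ to stable)
t=6 Δ0: clk=0 g=0 b=1 d=0 h=1 f=1 a=1 e=0 c=0
  Δ1: clk:0→1
  Δ2: a:1→0, e:0→1
  Δ3: c:0→1
  Δ4: d:0→1
  Δ5: f:1→0
  (5Δ to stable)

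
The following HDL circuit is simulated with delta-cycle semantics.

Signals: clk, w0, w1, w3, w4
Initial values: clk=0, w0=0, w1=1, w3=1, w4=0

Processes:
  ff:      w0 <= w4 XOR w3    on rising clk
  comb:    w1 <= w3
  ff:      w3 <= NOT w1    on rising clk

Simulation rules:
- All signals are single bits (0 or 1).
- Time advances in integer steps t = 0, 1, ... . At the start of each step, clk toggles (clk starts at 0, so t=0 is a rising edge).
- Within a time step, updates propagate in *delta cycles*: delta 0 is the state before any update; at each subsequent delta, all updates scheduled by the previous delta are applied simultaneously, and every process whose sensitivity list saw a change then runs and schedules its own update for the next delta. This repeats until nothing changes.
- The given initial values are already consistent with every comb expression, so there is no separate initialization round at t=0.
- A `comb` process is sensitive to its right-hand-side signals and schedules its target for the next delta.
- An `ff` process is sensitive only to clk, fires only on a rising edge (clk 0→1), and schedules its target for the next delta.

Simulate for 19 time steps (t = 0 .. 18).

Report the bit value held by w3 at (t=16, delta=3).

0

t=0 Δ0: w0=0 w1=1 w4=0 clk=0 w3=1
  Δ1: clk:0→1
  Δ2: w0:0→1, w3:1→0
  Δ3: w1:1→0
  (3Δ to stable)
t=1 Δ0: w0=1 w1=0 w4=0 clk=1 w3=0
  Δ1: clk:1→0
  (1Δ to stable)
t=2 Δ0: w0=1 w1=0 w4=0 clk=0 w3=0
  Δ1: clk:0→1
  Δ2: w0:1→0, w3:0→1
  Δ3: w1:0→1
  (3Δ to stable)
t=3 Δ0: w0=0 w1=1 w4=0 clk=1 w3=1
  Δ1: clk:1→0
  (1Δ to stable)
t=4 Δ0: w0=0 w1=1 w4=0 clk=0 w3=1
  Δ1: clk:0→1
  Δ2: w0:0→1, w3:1→0
  Δ3: w1:1→0
  (3Δ to stable)
t=5 Δ0: w0=1 w1=0 w4=0 clk=1 w3=0
  Δ1: clk:1→0
  (1Δ to stable)
t=6 Δ0: w0=1 w1=0 w4=0 clk=0 w3=0
  Δ1: clk:0→1
  Δ2: w0:1→0, w3:0→1
  Δ3: w1:0→1
  (3Δ to stable)
t=7 Δ0: w0=0 w1=1 w4=0 clk=1 w3=1
  Δ1: clk:1→0
  (1Δ to stable)
t=8 Δ0: w0=0 w1=1 w4=0 clk=0 w3=1
  Δ1: clk:0→1
  Δ2: w0:0→1, w3:1→0
  Δ3: w1:1→0
  (3Δ to stable)
t=9 Δ0: w0=1 w1=0 w4=0 clk=1 w3=0
  Δ1: clk:1→0
  (1Δ to stable)
t=10 Δ0: w0=1 w1=0 w4=0 clk=0 w3=0
  Δ1: clk:0→1
  Δ2: w0:1→0, w3:0→1
  Δ3: w1:0→1
  (3Δ to stable)
t=11 Δ0: w0=0 w1=1 w4=0 clk=1 w3=1
  Δ1: clk:1→0
  (1Δ to stable)
t=12 Δ0: w0=0 w1=1 w4=0 clk=0 w3=1
  Δ1: clk:0→1
  Δ2: w0:0→1, w3:1→0
  Δ3: w1:1→0
  (3Δ to stable)
t=13 Δ0: w0=1 w1=0 w4=0 clk=1 w3=0
  Δ1: clk:1→0
  (1Δ to stable)
t=14 Δ0: w0=1 w1=0 w4=0 clk=0 w3=0
  Δ1: clk:0→1
  Δ2: w0:1→0, w3:0→1
  Δ3: w1:0→1
  (3Δ to stable)
t=15 Δ0: w0=0 w1=1 w4=0 clk=1 w3=1
  Δ1: clk:1→0
  (1Δ to stable)
t=16 Δ0: w0=0 w1=1 w4=0 clk=0 w3=1
  Δ1: clk:0→1
  Δ2: w0:0→1, w3:1→0
  Δ3: w1:1→0
  (3Δ to stable)
t=17 Δ0: w0=1 w1=0 w4=0 clk=1 w3=0
  Δ1: clk:1→0
  (1Δ to stable)
t=18 Δ0: w0=1 w1=0 w4=0 clk=0 w3=0
  Δ1: clk:0→1
  Δ2: w0:1→0, w3:0→1
  Δ3: w1:0→1
  (3Δ to stable)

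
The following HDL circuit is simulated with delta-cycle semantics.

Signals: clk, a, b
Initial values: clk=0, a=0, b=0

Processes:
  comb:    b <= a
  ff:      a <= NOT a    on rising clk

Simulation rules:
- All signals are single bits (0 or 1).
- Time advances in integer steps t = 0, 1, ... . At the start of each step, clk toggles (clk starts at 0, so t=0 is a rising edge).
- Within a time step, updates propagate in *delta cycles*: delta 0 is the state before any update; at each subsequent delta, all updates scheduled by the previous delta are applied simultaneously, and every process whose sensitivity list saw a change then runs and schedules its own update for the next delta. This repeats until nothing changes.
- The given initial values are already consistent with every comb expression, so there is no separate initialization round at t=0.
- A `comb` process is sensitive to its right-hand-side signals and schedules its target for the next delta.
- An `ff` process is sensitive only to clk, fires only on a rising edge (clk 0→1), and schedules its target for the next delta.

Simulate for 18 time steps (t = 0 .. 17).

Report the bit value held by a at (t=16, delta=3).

1

t0.Δ0 b=0 a=0 clk=0
t0.Δ1 b=0 a=0 clk=1
t0.Δ2 b=0 a=1 clk=1
t0.Δ3 b=1 a=1 clk=1
t1.Δ0 b=1 a=1 clk=1
t1.Δ1 b=1 a=1 clk=0
t2.Δ0 b=1 a=1 clk=0
t2.Δ1 b=1 a=1 clk=1
t2.Δ2 b=1 a=0 clk=1
t2.Δ3 b=0 a=0 clk=1
t3.Δ0 b=0 a=0 clk=1
t3.Δ1 b=0 a=0 clk=0
t4.Δ0 b=0 a=0 clk=0
t4.Δ1 b=0 a=0 clk=1
t4.Δ2 b=0 a=1 clk=1
t4.Δ3 b=1 a=1 clk=1
t5.Δ0 b=1 a=1 clk=1
t5.Δ1 b=1 a=1 clk=0
t6.Δ0 b=1 a=1 clk=0
t6.Δ1 b=1 a=1 clk=1
t6.Δ2 b=1 a=0 clk=1
t6.Δ3 b=0 a=0 clk=1
t7.Δ0 b=0 a=0 clk=1
t7.Δ1 b=0 a=0 clk=0
t8.Δ0 b=0 a=0 clk=0
t8.Δ1 b=0 a=0 clk=1
t8.Δ2 b=0 a=1 clk=1
t8.Δ3 b=1 a=1 clk=1
t9.Δ0 b=1 a=1 clk=1
t9.Δ1 b=1 a=1 clk=0
t10.Δ0 b=1 a=1 clk=0
t10.Δ1 b=1 a=1 clk=1
t10.Δ2 b=1 a=0 clk=1
t10.Δ3 b=0 a=0 clk=1
t11.Δ0 b=0 a=0 clk=1
t11.Δ1 b=0 a=0 clk=0
t12.Δ0 b=0 a=0 clk=0
t12.Δ1 b=0 a=0 clk=1
t12.Δ2 b=0 a=1 clk=1
t12.Δ3 b=1 a=1 clk=1
t13.Δ0 b=1 a=1 clk=1
t13.Δ1 b=1 a=1 clk=0
t14.Δ0 b=1 a=1 clk=0
t14.Δ1 b=1 a=1 clk=1
t14.Δ2 b=1 a=0 clk=1
t14.Δ3 b=0 a=0 clk=1
t15.Δ0 b=0 a=0 clk=1
t15.Δ1 b=0 a=0 clk=0
t16.Δ0 b=0 a=0 clk=0
t16.Δ1 b=0 a=0 clk=1
t16.Δ2 b=0 a=1 clk=1
t16.Δ3 b=1 a=1 clk=1
t17.Δ0 b=1 a=1 clk=1
t17.Δ1 b=1 a=1 clk=0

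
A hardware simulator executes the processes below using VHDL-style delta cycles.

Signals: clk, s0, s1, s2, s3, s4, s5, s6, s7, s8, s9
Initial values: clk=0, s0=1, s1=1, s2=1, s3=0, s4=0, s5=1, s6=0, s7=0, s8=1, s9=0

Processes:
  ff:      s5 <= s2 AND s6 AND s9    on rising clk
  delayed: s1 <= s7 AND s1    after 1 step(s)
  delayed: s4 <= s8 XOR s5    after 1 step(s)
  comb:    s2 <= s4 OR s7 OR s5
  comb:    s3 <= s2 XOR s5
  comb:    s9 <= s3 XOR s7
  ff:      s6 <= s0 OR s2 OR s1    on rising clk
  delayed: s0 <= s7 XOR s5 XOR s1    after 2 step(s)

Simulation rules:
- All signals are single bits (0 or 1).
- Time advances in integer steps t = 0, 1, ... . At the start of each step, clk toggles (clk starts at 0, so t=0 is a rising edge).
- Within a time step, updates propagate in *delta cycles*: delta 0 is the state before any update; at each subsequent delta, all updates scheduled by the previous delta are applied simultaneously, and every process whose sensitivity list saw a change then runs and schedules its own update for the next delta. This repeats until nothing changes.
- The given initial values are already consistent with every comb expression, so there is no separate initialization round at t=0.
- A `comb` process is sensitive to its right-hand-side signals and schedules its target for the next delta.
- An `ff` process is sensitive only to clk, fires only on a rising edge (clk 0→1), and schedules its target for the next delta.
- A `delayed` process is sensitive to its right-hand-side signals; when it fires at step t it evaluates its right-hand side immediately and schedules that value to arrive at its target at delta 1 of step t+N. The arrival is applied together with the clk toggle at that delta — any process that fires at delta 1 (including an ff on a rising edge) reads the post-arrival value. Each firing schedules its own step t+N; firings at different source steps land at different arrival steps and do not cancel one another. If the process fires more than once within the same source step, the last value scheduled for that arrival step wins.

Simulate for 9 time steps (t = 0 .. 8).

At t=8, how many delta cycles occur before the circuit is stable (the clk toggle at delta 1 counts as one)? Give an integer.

5

t=0 Δ0: s5=1 clk=0 s9=0 s1=1 s4=0 s3=0 s7=0 s0=1 s8=1 s2=1 s6=0
  Δ1: clk:0→1
  Δ2: s5:1→0, s6:0→1
  Δ3: s3:0→1, s2:1→0
  Δ4: s9:0→1, s3:1→0
  Δ5: s9:1→0
  (5Δ to stable)
t=1 Δ0: s5=0 clk=1 s9=0 s1=1 s4=0 s3=0 s7=0 s0=1 s8=1 s2=0 s6=1
  Δ1: clk:1→0, s4:0→1
  Δ2: s2:0→1
  Δ3: s3:0→1
  Δ4: s9:0→1
  (4Δ to stable)
t=2 Δ0: s5=0 clk=0 s9=1 s1=1 s4=1 s3=1 s7=0 s0=1 s8=1 s2=1 s6=1
  Δ1: clk:0→1
  Δ2: s5:0→1
  Δ3: s3:1→0
  Δ4: s9:1→0
  (4Δ to stable)
t=3 Δ0: s5=1 clk=1 s9=0 s1=1 s4=1 s3=0 s7=0 s0=1 s8=1 s2=1 s6=1
  Δ1: clk:1→0, s4:1→0
  (1Δ to stable)
t=4 Δ0: s5=1 clk=0 s9=0 s1=1 s4=0 s3=0 s7=0 s0=1 s8=1 s2=1 s6=1
  Δ1: clk:0→1, s0:1→0
  Δ2: s5:1→0
  Δ3: s3:0→1, s2:1→0
  Δ4: s9:0→1, s3:1→0
  Δ5: s9:1→0
  (5Δ to stable)
t=5 Δ0: s5=0 clk=1 s9=0 s1=1 s4=0 s3=0 s7=0 s0=0 s8=1 s2=0 s6=1
  Δ1: clk:1→0, s4:0→1
  Δ2: s2:0→1
  Δ3: s3:0→1
  Δ4: s9:0→1
  (4Δ to stable)
t=6 Δ0: s5=0 clk=0 s9=1 s1=1 s4=1 s3=1 s7=0 s0=0 s8=1 s2=1 s6=1
  Δ1: clk:0→1, s0:0→1
  Δ2: s5:0→1
  Δ3: s3:1→0
  Δ4: s9:1→0
  (4Δ to stable)
t=7 Δ0: s5=1 clk=1 s9=0 s1=1 s4=1 s3=0 s7=0 s0=1 s8=1 s2=1 s6=1
  Δ1: clk:1→0, s4:1→0
  (1Δ to stable)
t=8 Δ0: s5=1 clk=0 s9=0 s1=1 s4=0 s3=0 s7=0 s0=1 s8=1 s2=1 s6=1
  Δ1: clk:0→1, s0:1→0
  Δ2: s5:1→0
  Δ3: s3:0→1, s2:1→0
  Δ4: s9:0→1, s3:1→0
  Δ5: s9:1→0
  (5Δ to stable)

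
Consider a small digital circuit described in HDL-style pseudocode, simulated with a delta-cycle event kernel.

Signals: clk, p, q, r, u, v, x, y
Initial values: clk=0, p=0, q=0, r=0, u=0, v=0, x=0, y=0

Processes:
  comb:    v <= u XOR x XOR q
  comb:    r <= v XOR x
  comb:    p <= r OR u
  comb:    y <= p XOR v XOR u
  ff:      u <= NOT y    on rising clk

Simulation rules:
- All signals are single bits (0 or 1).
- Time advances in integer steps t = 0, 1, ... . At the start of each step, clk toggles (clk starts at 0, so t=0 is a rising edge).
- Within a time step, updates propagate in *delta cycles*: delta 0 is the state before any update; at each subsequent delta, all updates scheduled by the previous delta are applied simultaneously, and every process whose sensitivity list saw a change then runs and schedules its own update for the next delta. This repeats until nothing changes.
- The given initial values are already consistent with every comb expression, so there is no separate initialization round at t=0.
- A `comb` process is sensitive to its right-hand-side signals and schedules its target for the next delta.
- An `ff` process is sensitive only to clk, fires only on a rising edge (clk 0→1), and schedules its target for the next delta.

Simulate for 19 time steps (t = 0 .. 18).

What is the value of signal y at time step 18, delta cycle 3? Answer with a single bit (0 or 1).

0

t0.Δ0 r=0 y=0 u=0 p=0 q=0 clk=0 v=0 x=0
t0.Δ1 r=0 y=0 u=0 p=0 q=0 clk=1 v=0 x=0
t0.Δ2 r=0 y=0 u=1 p=0 q=0 clk=1 v=0 x=0
t0.Δ3 r=0 y=1 u=1 p=1 q=0 clk=1 v=1 x=0
t0.Δ4 r=1 y=1 u=1 p=1 q=0 clk=1 v=1 x=0
t1.Δ0 r=1 y=1 u=1 p=1 q=0 clk=1 v=1 x=0
t1.Δ1 r=1 y=1 u=1 p=1 q=0 clk=0 v=1 x=0
t2.Δ0 r=1 y=1 u=1 p=1 q=0 clk=0 v=1 x=0
t2.Δ1 r=1 y=1 u=1 p=1 q=0 clk=1 v=1 x=0
t2.Δ2 r=1 y=1 u=0 p=1 q=0 clk=1 v=1 x=0
t2.Δ3 r=1 y=0 u=0 p=1 q=0 clk=1 v=0 x=0
t2.Δ4 r=0 y=1 u=0 p=1 q=0 clk=1 v=0 x=0
t2.Δ5 r=0 y=1 u=0 p=0 q=0 clk=1 v=0 x=0
t2.Δ6 r=0 y=0 u=0 p=0 q=0 clk=1 v=0 x=0
t3.Δ0 r=0 y=0 u=0 p=0 q=0 clk=1 v=0 x=0
t3.Δ1 r=0 y=0 u=0 p=0 q=0 clk=0 v=0 x=0
t4.Δ0 r=0 y=0 u=0 p=0 q=0 clk=0 v=0 x=0
t4.Δ1 r=0 y=0 u=0 p=0 q=0 clk=1 v=0 x=0
t4.Δ2 r=0 y=0 u=1 p=0 q=0 clk=1 v=0 x=0
t4.Δ3 r=0 y=1 u=1 p=1 q=0 clk=1 v=1 x=0
t4.Δ4 r=1 y=1 u=1 p=1 q=0 clk=1 v=1 x=0
t5.Δ0 r=1 y=1 u=1 p=1 q=0 clk=1 v=1 x=0
t5.Δ1 r=1 y=1 u=1 p=1 q=0 clk=0 v=1 x=0
t6.Δ0 r=1 y=1 u=1 p=1 q=0 clk=0 v=1 x=0
t6.Δ1 r=1 y=1 u=1 p=1 q=0 clk=1 v=1 x=0
t6.Δ2 r=1 y=1 u=0 p=1 q=0 clk=1 v=1 x=0
t6.Δ3 r=1 y=0 u=0 p=1 q=0 clk=1 v=0 x=0
t6.Δ4 r=0 y=1 u=0 p=1 q=0 clk=1 v=0 x=0
t6.Δ5 r=0 y=1 u=0 p=0 q=0 clk=1 v=0 x=0
t6.Δ6 r=0 y=0 u=0 p=0 q=0 clk=1 v=0 x=0
t7.Δ0 r=0 y=0 u=0 p=0 q=0 clk=1 v=0 x=0
t7.Δ1 r=0 y=0 u=0 p=0 q=0 clk=0 v=0 x=0
t8.Δ0 r=0 y=0 u=0 p=0 q=0 clk=0 v=0 x=0
t8.Δ1 r=0 y=0 u=0 p=0 q=0 clk=1 v=0 x=0
t8.Δ2 r=0 y=0 u=1 p=0 q=0 clk=1 v=0 x=0
t8.Δ3 r=0 y=1 u=1 p=1 q=0 clk=1 v=1 x=0
t8.Δ4 r=1 y=1 u=1 p=1 q=0 clk=1 v=1 x=0
t9.Δ0 r=1 y=1 u=1 p=1 q=0 clk=1 v=1 x=0
t9.Δ1 r=1 y=1 u=1 p=1 q=0 clk=0 v=1 x=0
t10.Δ0 r=1 y=1 u=1 p=1 q=0 clk=0 v=1 x=0
t10.Δ1 r=1 y=1 u=1 p=1 q=0 clk=1 v=1 x=0
t10.Δ2 r=1 y=1 u=0 p=1 q=0 clk=1 v=1 x=0
t10.Δ3 r=1 y=0 u=0 p=1 q=0 clk=1 v=0 x=0
t10.Δ4 r=0 y=1 u=0 p=1 q=0 clk=1 v=0 x=0
t10.Δ5 r=0 y=1 u=0 p=0 q=0 clk=1 v=0 x=0
t10.Δ6 r=0 y=0 u=0 p=0 q=0 clk=1 v=0 x=0
t11.Δ0 r=0 y=0 u=0 p=0 q=0 clk=1 v=0 x=0
t11.Δ1 r=0 y=0 u=0 p=0 q=0 clk=0 v=0 x=0
t12.Δ0 r=0 y=0 u=0 p=0 q=0 clk=0 v=0 x=0
t12.Δ1 r=0 y=0 u=0 p=0 q=0 clk=1 v=0 x=0
t12.Δ2 r=0 y=0 u=1 p=0 q=0 clk=1 v=0 x=0
t12.Δ3 r=0 y=1 u=1 p=1 q=0 clk=1 v=1 x=0
t12.Δ4 r=1 y=1 u=1 p=1 q=0 clk=1 v=1 x=0
t13.Δ0 r=1 y=1 u=1 p=1 q=0 clk=1 v=1 x=0
t13.Δ1 r=1 y=1 u=1 p=1 q=0 clk=0 v=1 x=0
t14.Δ0 r=1 y=1 u=1 p=1 q=0 clk=0 v=1 x=0
t14.Δ1 r=1 y=1 u=1 p=1 q=0 clk=1 v=1 x=0
t14.Δ2 r=1 y=1 u=0 p=1 q=0 clk=1 v=1 x=0
t14.Δ3 r=1 y=0 u=0 p=1 q=0 clk=1 v=0 x=0
t14.Δ4 r=0 y=1 u=0 p=1 q=0 clk=1 v=0 x=0
t14.Δ5 r=0 y=1 u=0 p=0 q=0 clk=1 v=0 x=0
t14.Δ6 r=0 y=0 u=0 p=0 q=0 clk=1 v=0 x=0
t15.Δ0 r=0 y=0 u=0 p=0 q=0 clk=1 v=0 x=0
t15.Δ1 r=0 y=0 u=0 p=0 q=0 clk=0 v=0 x=0
t16.Δ0 r=0 y=0 u=0 p=0 q=0 clk=0 v=0 x=0
t16.Δ1 r=0 y=0 u=0 p=0 q=0 clk=1 v=0 x=0
t16.Δ2 r=0 y=0 u=1 p=0 q=0 clk=1 v=0 x=0
t16.Δ3 r=0 y=1 u=1 p=1 q=0 clk=1 v=1 x=0
t16.Δ4 r=1 y=1 u=1 p=1 q=0 clk=1 v=1 x=0
t17.Δ0 r=1 y=1 u=1 p=1 q=0 clk=1 v=1 x=0
t17.Δ1 r=1 y=1 u=1 p=1 q=0 clk=0 v=1 x=0
t18.Δ0 r=1 y=1 u=1 p=1 q=0 clk=0 v=1 x=0
t18.Δ1 r=1 y=1 u=1 p=1 q=0 clk=1 v=1 x=0
t18.Δ2 r=1 y=1 u=0 p=1 q=0 clk=1 v=1 x=0
t18.Δ3 r=1 y=0 u=0 p=1 q=0 clk=1 v=0 x=0
t18.Δ4 r=0 y=1 u=0 p=1 q=0 clk=1 v=0 x=0
t18.Δ5 r=0 y=1 u=0 p=0 q=0 clk=1 v=0 x=0
t18.Δ6 r=0 y=0 u=0 p=0 q=0 clk=1 v=0 x=0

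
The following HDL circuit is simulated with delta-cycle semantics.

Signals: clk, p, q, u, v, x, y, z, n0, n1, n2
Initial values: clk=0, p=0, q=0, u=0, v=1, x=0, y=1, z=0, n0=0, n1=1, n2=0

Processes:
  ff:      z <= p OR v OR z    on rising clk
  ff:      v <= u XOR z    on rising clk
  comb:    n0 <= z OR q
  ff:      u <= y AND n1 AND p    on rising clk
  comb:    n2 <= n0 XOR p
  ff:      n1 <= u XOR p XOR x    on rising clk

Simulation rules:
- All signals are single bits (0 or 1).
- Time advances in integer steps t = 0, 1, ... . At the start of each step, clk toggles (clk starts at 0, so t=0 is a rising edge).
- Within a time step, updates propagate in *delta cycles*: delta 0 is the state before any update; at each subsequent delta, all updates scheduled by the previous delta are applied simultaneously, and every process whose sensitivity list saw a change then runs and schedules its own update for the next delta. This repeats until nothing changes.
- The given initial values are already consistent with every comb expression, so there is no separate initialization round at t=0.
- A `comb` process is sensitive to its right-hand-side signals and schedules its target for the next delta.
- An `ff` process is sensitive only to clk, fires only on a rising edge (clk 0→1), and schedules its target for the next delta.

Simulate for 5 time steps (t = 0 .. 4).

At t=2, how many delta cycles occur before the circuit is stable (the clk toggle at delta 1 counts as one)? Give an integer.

2

t=0 Δ0: n0=0 clk=0 x=0 v=1 n1=1 z=0 p=0 y=1 n2=0 q=0 u=0
  Δ1: clk:0→1
  Δ2: v:1→0, n1:1→0, z:0→1
  Δ3: n0:0→1
  Δ4: n2:0→1
  (4Δ to stable)
t=1 Δ0: n0=1 clk=1 x=0 v=0 n1=0 z=1 p=0 y=1 n2=1 q=0 u=0
  Δ1: clk:1→0
  (1Δ to stable)
t=2 Δ0: n0=1 clk=0 x=0 v=0 n1=0 z=1 p=0 y=1 n2=1 q=0 u=0
  Δ1: clk:0→1
  Δ2: v:0→1
  (2Δ to stable)
t=3 Δ0: n0=1 clk=1 x=0 v=1 n1=0 z=1 p=0 y=1 n2=1 q=0 u=0
  Δ1: clk:1→0
  (1Δ to stable)
t=4 Δ0: n0=1 clk=0 x=0 v=1 n1=0 z=1 p=0 y=1 n2=1 q=0 u=0
  Δ1: clk:0→1
  (1Δ to stable)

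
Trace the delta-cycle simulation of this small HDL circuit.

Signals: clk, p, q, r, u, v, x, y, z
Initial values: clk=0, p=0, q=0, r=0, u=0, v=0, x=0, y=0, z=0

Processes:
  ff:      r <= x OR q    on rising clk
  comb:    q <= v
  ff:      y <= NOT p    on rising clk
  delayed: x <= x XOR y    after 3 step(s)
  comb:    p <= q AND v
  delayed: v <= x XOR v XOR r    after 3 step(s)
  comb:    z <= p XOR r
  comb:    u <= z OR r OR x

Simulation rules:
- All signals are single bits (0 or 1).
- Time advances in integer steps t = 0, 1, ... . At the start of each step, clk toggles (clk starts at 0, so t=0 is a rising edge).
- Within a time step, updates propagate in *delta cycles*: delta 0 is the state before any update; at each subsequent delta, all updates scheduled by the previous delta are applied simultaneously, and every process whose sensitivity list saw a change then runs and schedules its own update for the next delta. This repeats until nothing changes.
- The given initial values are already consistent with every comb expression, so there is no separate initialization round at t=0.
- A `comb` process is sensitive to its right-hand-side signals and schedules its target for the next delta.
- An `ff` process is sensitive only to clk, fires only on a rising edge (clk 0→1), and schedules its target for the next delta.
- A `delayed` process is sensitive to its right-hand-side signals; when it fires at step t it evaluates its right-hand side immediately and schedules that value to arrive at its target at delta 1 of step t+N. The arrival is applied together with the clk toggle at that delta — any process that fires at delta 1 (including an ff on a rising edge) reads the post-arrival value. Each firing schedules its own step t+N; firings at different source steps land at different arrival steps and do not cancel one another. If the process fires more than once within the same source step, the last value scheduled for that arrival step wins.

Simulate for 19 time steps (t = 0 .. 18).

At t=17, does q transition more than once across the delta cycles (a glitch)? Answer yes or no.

t=0 Δ0: q=0 r=0 u=0 p=0 clk=0 y=0 v=0 z=0 x=0
  Δ1: clk:0→1
  Δ2: y:0→1
  (2Δ to stable)
t=1 Δ0: q=0 r=0 u=0 p=0 clk=1 y=1 v=0 z=0 x=0
  Δ1: clk:1→0
  (1Δ to stable)
t=2 Δ0: q=0 r=0 u=0 p=0 clk=0 y=1 v=0 z=0 x=0
  Δ1: clk:0→1
  (1Δ to stable)
t=3 Δ0: q=0 r=0 u=0 p=0 clk=1 y=1 v=0 z=0 x=0
  Δ1: clk:1→0, x:0→1
  Δ2: u:0→1
  (2Δ to stable)
t=4 Δ0: q=0 r=0 u=1 p=0 clk=0 y=1 v=0 z=0 x=1
  Δ1: clk:0→1
  Δ2: r:0→1
  Δ3: z:0→1
  (3Δ to stable)
t=5 Δ0: q=0 r=1 u=1 p=0 clk=1 y=1 v=0 z=1 x=1
  Δ1: clk:1→0
  (1Δ to stable)
t=6 Δ0: q=0 r=1 u=1 p=0 clk=0 y=1 v=0 z=1 x=1
  Δ1: clk:0→1, v:0→1, x:1→0
  Δ2: q:0→1, r:1→0
  Δ3: p:0→1, z:1→0
  Δ4: u:1→0, z:0→1
  Δ5: u:0→1
  (5Δ to stable)
t=7 Δ0: q=1 r=0 u=1 p=1 clk=1 y=1 v=1 z=1 x=0
  Δ1: clk:1→0, v:1→0
  Δ2: q:1→0, p:1→0
  Δ3: z:1→0
  Δ4: u:1→0
  (4Δ to stable)
t=8 Δ0: q=0 r=0 u=0 p=0 clk=0 y=1 v=0 z=0 x=0
  Δ1: clk:0→1
  (1Δ to stable)
t=9 Δ0: q=0 r=0 u=0 p=0 clk=1 y=1 v=0 z=0 x=0
  Δ1: clk:1→0, v:0→1, x:0→1
  Δ2: q:0→1, u:0→1
  Δ3: p:0→1
  Δ4: z:0→1
  (4Δ to stable)
t=10 Δ0: q=1 r=0 u=1 p=1 clk=0 y=1 v=1 z=1 x=1
  Δ1: clk:0→1, v:1→0
  Δ2: q:1→0, r:0→1, p:1→0, y:1→0
  (2Δ to stable)
t=11 Δ0: q=0 r=1 u=1 p=0 clk=1 y=0 v=0 z=1 x=1
  Δ1: clk:1→0
  (1Δ to stable)
t=12 Δ0: q=0 r=1 u=1 p=0 clk=0 y=0 v=0 z=1 x=1
  Δ1: clk:0→1, x:1→0
  Δ2: r:1→0, y:0→1
  Δ3: z:1→0
  Δ4: u:1→0
  (4Δ to stable)
t=13 Δ0: q=0 r=0 u=0 p=0 clk=1 y=1 v=0 z=0 x=0
  Δ1: clk:1→0, x:0→1
  Δ2: u:0→1
  (2Δ to stable)
t=14 Δ0: q=0 r=0 u=1 p=0 clk=0 y=1 v=0 z=0 x=1
  Δ1: clk:0→1
  Δ2: r:0→1
  Δ3: z:0→1
  (3Δ to stable)
t=15 Δ0: q=0 r=1 u=1 p=0 clk=1 y=1 v=0 z=1 x=1
  Δ1: clk:1→0
  (1Δ to stable)
t=16 Δ0: q=0 r=1 u=1 p=0 clk=0 y=1 v=0 z=1 x=1
  Δ1: clk:0→1, v:0→1, x:1→0
  Δ2: q:0→1, r:1→0
  Δ3: p:0→1, z:1→0
  Δ4: u:1→0, z:0→1
  Δ5: u:0→1
  (5Δ to stable)
t=17 Δ0: q=1 r=0 u=1 p=1 clk=1 y=1 v=1 z=1 x=0
  Δ1: clk:1→0, v:1→0
  Δ2: q:1→0, p:1→0
  Δ3: z:1→0
  Δ4: u:1→0
  (4Δ to stable)
t=18 Δ0: q=0 r=0 u=0 p=0 clk=0 y=1 v=0 z=0 x=0
  Δ1: clk:0→1
  (1Δ to stable)

no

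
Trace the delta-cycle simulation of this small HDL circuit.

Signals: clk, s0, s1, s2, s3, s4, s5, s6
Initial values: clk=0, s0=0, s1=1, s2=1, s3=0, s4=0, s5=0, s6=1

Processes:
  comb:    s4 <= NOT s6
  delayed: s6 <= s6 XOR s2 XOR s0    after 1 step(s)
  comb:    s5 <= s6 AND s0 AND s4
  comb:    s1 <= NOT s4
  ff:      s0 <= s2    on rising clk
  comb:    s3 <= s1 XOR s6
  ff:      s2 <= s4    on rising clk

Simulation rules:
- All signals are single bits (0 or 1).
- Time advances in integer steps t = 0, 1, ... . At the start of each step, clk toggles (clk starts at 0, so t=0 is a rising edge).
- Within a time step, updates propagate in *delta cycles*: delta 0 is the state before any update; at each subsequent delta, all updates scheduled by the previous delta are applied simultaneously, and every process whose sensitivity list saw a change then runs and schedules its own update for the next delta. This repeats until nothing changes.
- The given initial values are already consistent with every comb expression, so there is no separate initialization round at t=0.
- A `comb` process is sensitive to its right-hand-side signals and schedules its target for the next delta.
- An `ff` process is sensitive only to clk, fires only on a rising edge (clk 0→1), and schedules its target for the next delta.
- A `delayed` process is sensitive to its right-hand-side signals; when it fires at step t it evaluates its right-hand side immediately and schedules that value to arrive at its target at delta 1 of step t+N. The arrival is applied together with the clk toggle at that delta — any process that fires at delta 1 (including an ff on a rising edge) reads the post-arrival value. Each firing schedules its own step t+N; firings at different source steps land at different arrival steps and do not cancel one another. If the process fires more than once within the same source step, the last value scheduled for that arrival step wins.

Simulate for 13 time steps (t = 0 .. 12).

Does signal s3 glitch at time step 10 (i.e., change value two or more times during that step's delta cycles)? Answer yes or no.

yes

t=0 Δ0: clk=0 s5=0 s3=0 s1=1 s4=0 s6=1 s0=0 s2=1
  Δ1: clk:0→1
  Δ2: s0:0→1, s2:1→0
  (2Δ to stable)
t=1 Δ0: clk=1 s5=0 s3=0 s1=1 s4=0 s6=1 s0=1 s2=0
  Δ1: clk:1→0, s6:1→0
  Δ2: s3:0→1, s4:0→1
  Δ3: s1:1→0
  Δ4: s3:1→0
  (4Δ to stable)
t=2 Δ0: clk=0 s5=0 s3=0 s1=0 s4=1 s6=0 s0=1 s2=0
  Δ1: clk:0→1, s6:0→1
  Δ2: s5:0→1, s3:0→1, s4:1→0, s0:1→0, s2:0→1
  Δ3: s5:1→0, s1:0→1
  Δ4: s3:1→0
  (4Δ to stable)
t=3 Δ0: clk=1 s5=0 s3=0 s1=1 s4=0 s6=1 s0=0 s2=1
  Δ1: clk:1→0, s6:1→0
  Δ2: s3:0→1, s4:0→1
  Δ3: s1:1→0
  Δ4: s3:1→0
  (4Δ to stable)
t=4 Δ0: clk=0 s5=0 s3=0 s1=0 s4=1 s6=0 s0=0 s2=1
  Δ1: clk:0→1, s6:0→1
  Δ2: s3:0→1, s4:1→0, s0:0→1
  Δ3: s1:0→1
  Δ4: s3:1→0
  (4Δ to stable)
t=5 Δ0: clk=1 s5=0 s3=0 s1=1 s4=0 s6=1 s0=1 s2=1
  Δ1: clk:1→0
  (1Δ to stable)
t=6 Δ0: clk=0 s5=0 s3=0 s1=1 s4=0 s6=1 s0=1 s2=1
  Δ1: clk:0→1
  Δ2: s2:1→0
  (2Δ to stable)
t=7 Δ0: clk=1 s5=0 s3=0 s1=1 s4=0 s6=1 s0=1 s2=0
  Δ1: clk:1→0, s6:1→0
  Δ2: s3:0→1, s4:0→1
  Δ3: s1:1→0
  Δ4: s3:1→0
  (4Δ to stable)
t=8 Δ0: clk=0 s5=0 s3=0 s1=0 s4=1 s6=0 s0=1 s2=0
  Δ1: clk:0→1, s6:0→1
  Δ2: s5:0→1, s3:0→1, s4:1→0, s0:1→0, s2:0→1
  Δ3: s5:1→0, s1:0→1
  Δ4: s3:1→0
  (4Δ to stable)
t=9 Δ0: clk=1 s5=0 s3=0 s1=1 s4=0 s6=1 s0=0 s2=1
  Δ1: clk:1→0, s6:1→0
  Δ2: s3:0→1, s4:0→1
  Δ3: s1:1→0
  Δ4: s3:1→0
  (4Δ to stable)
t=10 Δ0: clk=0 s5=0 s3=0 s1=0 s4=1 s6=0 s0=0 s2=1
  Δ1: clk:0→1, s6:0→1
  Δ2: s3:0→1, s4:1→0, s0:0→1
  Δ3: s1:0→1
  Δ4: s3:1→0
  (4Δ to stable)
t=11 Δ0: clk=1 s5=0 s3=0 s1=1 s4=0 s6=1 s0=1 s2=1
  Δ1: clk:1→0
  (1Δ to stable)
t=12 Δ0: clk=0 s5=0 s3=0 s1=1 s4=0 s6=1 s0=1 s2=1
  Δ1: clk:0→1
  Δ2: s2:1→0
  (2Δ to stable)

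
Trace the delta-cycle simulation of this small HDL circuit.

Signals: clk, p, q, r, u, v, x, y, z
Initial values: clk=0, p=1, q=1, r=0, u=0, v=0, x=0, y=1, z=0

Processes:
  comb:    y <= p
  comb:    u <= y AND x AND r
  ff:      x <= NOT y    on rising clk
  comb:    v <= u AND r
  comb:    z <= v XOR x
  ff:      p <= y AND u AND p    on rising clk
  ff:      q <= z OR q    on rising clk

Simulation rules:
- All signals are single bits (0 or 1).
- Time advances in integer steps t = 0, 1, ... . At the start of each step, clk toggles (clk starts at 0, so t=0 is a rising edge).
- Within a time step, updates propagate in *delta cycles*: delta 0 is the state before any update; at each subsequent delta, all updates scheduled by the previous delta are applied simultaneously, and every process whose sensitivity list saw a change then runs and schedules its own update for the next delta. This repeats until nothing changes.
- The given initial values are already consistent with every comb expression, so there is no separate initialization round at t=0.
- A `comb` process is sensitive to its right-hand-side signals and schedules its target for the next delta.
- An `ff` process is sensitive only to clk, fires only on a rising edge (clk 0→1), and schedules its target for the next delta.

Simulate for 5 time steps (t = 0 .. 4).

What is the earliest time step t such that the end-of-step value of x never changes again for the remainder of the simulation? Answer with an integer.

[bits: z,r,u,v,y,clk,q,p,x]
t=0: Δ0=000010110 Δ1=000011110 Δ2=000011100 Δ3=000001100 | 3Δ
t=1: Δ0=000001100 Δ1=000000100 | 1Δ
t=2: Δ0=000000100 Δ1=000001100 Δ2=000001101 Δ3=100001101 | 3Δ
t=3: Δ0=100001101 Δ1=100000101 | 1Δ
t=4: Δ0=100000101 Δ1=100001101 | 1Δ

2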